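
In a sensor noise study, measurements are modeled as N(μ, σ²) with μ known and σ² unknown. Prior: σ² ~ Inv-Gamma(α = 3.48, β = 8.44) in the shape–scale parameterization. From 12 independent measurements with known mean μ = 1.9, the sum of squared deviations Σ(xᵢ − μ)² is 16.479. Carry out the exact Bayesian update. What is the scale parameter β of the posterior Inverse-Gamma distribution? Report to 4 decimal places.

With known mean μ and an Inverse-Gamma(α, β) prior on σ², the Normal likelihood is conjugate: posterior is Inv-Gamma(α + n/2, β + Σ(xᵢ−μ)²/2).
Posterior: Inv-Gamma(3.48 + 12/2, 8.44 + 16.479/2) = Inv-Gamma(9.48, 16.6795).
Posterior β = 16.6795.

16.6795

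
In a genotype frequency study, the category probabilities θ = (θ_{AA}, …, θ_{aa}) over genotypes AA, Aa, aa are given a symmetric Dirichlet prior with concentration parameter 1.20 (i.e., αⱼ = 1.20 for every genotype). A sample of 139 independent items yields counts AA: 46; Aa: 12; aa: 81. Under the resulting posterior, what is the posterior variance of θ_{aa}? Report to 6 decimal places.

0.001700

The Dirichlet prior is conjugate to the Multinomial likelihood: each posterior αⱼ = prior αⱼ + observed count nⱼ.
Posterior concentration: (47.20, 13.20, 82.20), total = 142.60.
Var[θ_j] = α_j(Σα−α_j)/((Σα)²(Σα+1)) = 82.20·60.40/(142.60²·143.60) = 0.001700.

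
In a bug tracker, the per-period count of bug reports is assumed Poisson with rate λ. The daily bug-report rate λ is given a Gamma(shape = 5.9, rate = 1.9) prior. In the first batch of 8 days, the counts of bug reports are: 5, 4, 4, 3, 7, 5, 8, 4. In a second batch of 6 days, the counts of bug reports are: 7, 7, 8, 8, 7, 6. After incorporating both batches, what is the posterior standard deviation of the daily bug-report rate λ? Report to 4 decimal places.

0.5930

With a Gamma(shape α, rate β) prior, the Poisson likelihood is conjugate: the posterior is Gamma(α + ΣXᵢ, β + n).
Batch 1: sum of counts S = 40 over n = 8 days.
After batch 1: Gamma(α+S, β+n) = Gamma(5.9+40, 1.9+8) = Gamma(45.9, 9.9).
Batch 2: sum of counts S = 43 over n = 6 days.
After batch 2: Gamma(α+S, β+n) = Gamma(45.9+43, 9.9+6) = Gamma(88.9, 15.9).
SD = √α/β = √88.9/15.9 = 0.5930.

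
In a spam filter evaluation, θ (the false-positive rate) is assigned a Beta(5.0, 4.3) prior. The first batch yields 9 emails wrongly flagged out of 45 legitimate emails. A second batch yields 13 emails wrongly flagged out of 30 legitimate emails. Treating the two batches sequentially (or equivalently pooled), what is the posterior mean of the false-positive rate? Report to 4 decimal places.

0.3203

The Beta prior is conjugate to a Binomial/Bernoulli likelihood; the update adds successes to α and failures to β.
After batch 1: Beta(5.0+9, 4.3+36) = Beta(14.0, 40.3).
After batch 2: Beta(14.0+13, 40.3+17) = Beta(27.0, 57.3).
Posterior mean = α/(α+β) = 27.0/84.3 = 0.3203.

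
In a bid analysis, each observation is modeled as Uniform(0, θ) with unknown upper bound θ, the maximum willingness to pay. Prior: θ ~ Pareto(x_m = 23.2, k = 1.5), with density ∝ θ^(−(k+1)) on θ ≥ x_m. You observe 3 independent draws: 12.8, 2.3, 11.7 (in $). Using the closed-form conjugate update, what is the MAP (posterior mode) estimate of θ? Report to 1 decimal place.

A Pareto(scale x_m, shape k) prior on the upper bound θ of Uniform(0, θ) is conjugate: posterior is Pareto(max(x_m, max xᵢ), k + n).
Sample maximum = 12.8; prior scale x_m = 23.2 → posterior scale = max = 23.2.
Posterior shape = 1.5 + 3 = 4.5.
The Pareto density is decreasing on [x_m, ∞), so the mode is x_m = 23.2.

23.2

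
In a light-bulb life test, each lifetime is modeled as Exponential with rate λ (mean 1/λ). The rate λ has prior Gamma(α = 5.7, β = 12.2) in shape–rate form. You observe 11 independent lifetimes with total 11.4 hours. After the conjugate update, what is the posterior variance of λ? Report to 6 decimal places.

With a Gamma(shape α, rate β) prior on the exponential rate λ, the posterior after n observations with total T = Σxᵢ is Gamma(α+n, β+T).
Posterior: Gamma(5.7+11, 12.2+11.4) = Gamma(16.7, 23.6).
Var = α/β² = 0.029984.

0.029984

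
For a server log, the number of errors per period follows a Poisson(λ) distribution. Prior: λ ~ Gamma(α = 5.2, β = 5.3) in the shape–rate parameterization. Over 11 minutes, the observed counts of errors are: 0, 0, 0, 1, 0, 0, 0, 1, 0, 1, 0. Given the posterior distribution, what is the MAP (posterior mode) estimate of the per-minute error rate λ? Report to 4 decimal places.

0.4417

With a Gamma(shape α, rate β) prior, the Poisson likelihood is conjugate: the posterior is Gamma(α + ΣXᵢ, β + n).
Sum of counts S = 3 over n = 11 minutes.
Posterior: Gamma(α+S, β+n) = Gamma(5.2+3, 5.3+11) = Gamma(8.2, 16.3).
Mode of Gamma(α,β) for α≥1 is (α−1)/β = 7.2/16.3 = 0.4417.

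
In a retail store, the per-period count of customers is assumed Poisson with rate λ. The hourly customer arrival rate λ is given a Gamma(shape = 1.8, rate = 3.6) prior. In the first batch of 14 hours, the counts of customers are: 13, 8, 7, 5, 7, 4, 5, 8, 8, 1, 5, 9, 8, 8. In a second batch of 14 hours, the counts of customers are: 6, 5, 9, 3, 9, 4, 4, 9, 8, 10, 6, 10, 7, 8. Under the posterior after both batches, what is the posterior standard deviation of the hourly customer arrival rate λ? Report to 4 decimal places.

With a Gamma(shape α, rate β) prior, the Poisson likelihood is conjugate: the posterior is Gamma(α + ΣXᵢ, β + n).
Batch 1: sum of counts S = 96 over n = 14 hours.
After batch 1: Gamma(α+S, β+n) = Gamma(1.8+96, 3.6+14) = Gamma(97.8, 17.6).
Batch 2: sum of counts S = 98 over n = 14 hours.
After batch 2: Gamma(α+S, β+n) = Gamma(97.8+98, 17.6+14) = Gamma(195.8, 31.6).
SD = √α/β = √195.8/31.6 = 0.4428.

0.4428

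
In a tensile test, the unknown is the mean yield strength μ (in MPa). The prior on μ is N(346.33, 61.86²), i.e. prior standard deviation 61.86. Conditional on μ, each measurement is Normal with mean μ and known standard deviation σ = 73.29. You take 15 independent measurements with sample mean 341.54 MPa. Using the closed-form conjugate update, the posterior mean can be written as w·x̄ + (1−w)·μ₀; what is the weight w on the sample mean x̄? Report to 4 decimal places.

0.9144

For Normal data with known variance σ², a Normal(μ₀, σ₀²) prior on μ is conjugate. Posterior precision = 1/σ₀² + n/σ²; posterior mean is the precision-weighted average of μ₀ and x̄.
σ₀² = 61.86² = 3826.6596, σ² = 73.29² = 5371.4241. Prior precision 1/σ₀² = 1/3826.6596; data precision n/σ² = 15/5371.4241.
w = (n/σ²)/(1/σ₀² + n/σ²) = n·σ₀²/(σ² + n·σ₀²) = 15·3826.6596/(5371.4241 + 15·3826.6596) = 57399.894/62771.3181 = 0.9144.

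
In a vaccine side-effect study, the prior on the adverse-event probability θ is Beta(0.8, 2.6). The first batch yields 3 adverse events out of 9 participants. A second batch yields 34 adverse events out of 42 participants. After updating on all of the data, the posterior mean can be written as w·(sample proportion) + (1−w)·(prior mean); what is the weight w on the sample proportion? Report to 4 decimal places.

The Beta prior is conjugate to a Binomial/Bernoulli likelihood; the update adds successes to α and failures to β.
Total number of participants: n = 9 + 42 = 51.
Posterior mean = (α₀+k)/(α₀+β₀+n) = [n/(α₀+β₀+n)]·(k/n) + [(α₀+β₀)/(α₀+β₀+n)]·α₀/(α₀+β₀), so only n and the prior enter the weight.
The weight on the data is w = n/(α₀+β₀+n) = 51/(0.8+2.6+51) = 51/54.4 = 0.9375.

0.9375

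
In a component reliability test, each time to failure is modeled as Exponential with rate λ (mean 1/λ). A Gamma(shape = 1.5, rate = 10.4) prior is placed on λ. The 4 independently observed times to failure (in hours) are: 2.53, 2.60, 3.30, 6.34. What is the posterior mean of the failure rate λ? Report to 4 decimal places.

0.2185

With a Gamma(shape α, rate β) prior on the exponential rate λ, the posterior after n observations with total T = Σxᵢ is Gamma(α+n, β+T).
Sum of observations T = 14.77 hours; n = 4.
Posterior: Gamma(1.5+4, 10.4+14.77) = Gamma(5.5, 25.17).
Posterior mean of λ = α/β = 5.5/25.17 = 0.2185.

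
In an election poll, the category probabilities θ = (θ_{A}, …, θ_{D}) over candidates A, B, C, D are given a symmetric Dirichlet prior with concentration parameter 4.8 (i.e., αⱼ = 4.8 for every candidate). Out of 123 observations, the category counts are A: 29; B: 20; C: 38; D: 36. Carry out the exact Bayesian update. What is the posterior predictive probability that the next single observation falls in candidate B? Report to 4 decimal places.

0.1744

The Dirichlet prior is conjugate to the Multinomial likelihood: each posterior αⱼ = prior αⱼ + observed count nⱼ.
Posterior concentration: (33.8, 24.8, 42.8, 40.8), total = 142.2.
P(next = B | data) = α_{B}/Σα = 0.1744.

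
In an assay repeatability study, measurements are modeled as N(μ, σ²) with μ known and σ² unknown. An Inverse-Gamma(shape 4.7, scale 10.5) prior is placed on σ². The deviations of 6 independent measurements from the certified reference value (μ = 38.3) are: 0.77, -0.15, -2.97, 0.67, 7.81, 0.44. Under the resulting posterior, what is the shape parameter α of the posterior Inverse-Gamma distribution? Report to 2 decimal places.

7.70

With known mean μ and an Inverse-Gamma(α, β) prior on σ², the Normal likelihood is conjugate: posterior is Inv-Gamma(α + n/2, β + Σ(xᵢ−μ)²/2).
Σ(xᵢ−μ)² = (0.77)² + (-0.15)² + (-2.97)² + (0.67)² + (7.81)² + (0.44)² = 71.0749.
Posterior: Inv-Gamma(4.7 + 6/2, 10.5 + 71.0749/2) = Inv-Gamma(7.70, 46.03745).
Posterior α = 7.70.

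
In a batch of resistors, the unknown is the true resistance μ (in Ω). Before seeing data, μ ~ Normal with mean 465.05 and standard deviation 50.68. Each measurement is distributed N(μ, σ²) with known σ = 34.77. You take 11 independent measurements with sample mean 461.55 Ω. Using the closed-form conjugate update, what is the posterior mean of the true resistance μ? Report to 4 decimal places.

461.6936

For Normal data with known variance σ², a Normal(μ₀, σ₀²) prior on μ is conjugate. Posterior precision = 1/σ₀² + n/σ²; posterior mean is the precision-weighted average of μ₀ and x̄.
n·x̄ = 11·461.55 = 5077.05.
σ₀² = 50.68² = 2568.4624, σ² = 34.77² = 1208.9529; σ² + n·σ₀² = 1208.9529 + 11·2568.4624 = 29462.0393.
Posterior mean = (μ₀/σ₀² + n·x̄/σ²)/(1/σ₀² + n/σ²) = (σ²·μ₀ + σ₀²·n·x̄)/(σ² + n·σ₀²) = (1208.9529·465.05 + 2568.4624·5077.05)/29462.0393 = 13602435.574065/29462.0393 = 461.6936.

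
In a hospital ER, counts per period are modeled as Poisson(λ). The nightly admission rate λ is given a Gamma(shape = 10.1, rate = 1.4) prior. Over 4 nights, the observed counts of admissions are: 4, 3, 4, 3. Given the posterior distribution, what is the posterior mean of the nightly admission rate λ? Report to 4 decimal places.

With a Gamma(shape α, rate β) prior, the Poisson likelihood is conjugate: the posterior is Gamma(α + ΣXᵢ, β + n).
Sum of counts S = 14 over n = 4 nights.
Posterior: Gamma(α+S, β+n) = Gamma(10.1+14, 1.4+4) = Gamma(24.1, 5.4).
Posterior mean = α/β = 24.1/5.4 = 4.4630.

4.4630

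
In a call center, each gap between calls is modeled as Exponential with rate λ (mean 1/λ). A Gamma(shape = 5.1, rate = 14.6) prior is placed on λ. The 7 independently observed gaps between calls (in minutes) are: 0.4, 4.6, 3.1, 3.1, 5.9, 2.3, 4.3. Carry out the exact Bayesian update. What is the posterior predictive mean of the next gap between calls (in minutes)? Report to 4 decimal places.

With a Gamma(shape α, rate β) prior on the exponential rate λ, the posterior after n observations with total T = Σxᵢ is Gamma(α+n, β+T).
Sum of observations T = 23.7 minutes; n = 7.
Posterior: Gamma(5.1+7, 14.6+23.7) = Gamma(12.1, 38.3).
The predictive distribution for the next observation is Lomax; its mean is β/(α−1) = 38.3/11.1 = 3.4505.

3.4505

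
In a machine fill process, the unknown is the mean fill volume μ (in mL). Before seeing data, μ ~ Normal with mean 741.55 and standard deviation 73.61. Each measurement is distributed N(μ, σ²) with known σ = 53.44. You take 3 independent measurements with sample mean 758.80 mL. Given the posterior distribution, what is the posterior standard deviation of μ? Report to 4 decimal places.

For Normal data with known variance σ², a Normal(μ₀, σ₀²) prior on μ is conjugate. Posterior precision = 1/σ₀² + n/σ²; posterior mean is the precision-weighted average of μ₀ and x̄.
σ₀² = 73.61² = 5418.4321, σ² = 53.44² = 2855.8336; σ² + n·σ₀² = 2855.8336 + 3·5418.4321 = 19111.1299.
Posterior precision = 1/σ₀² + n/σ² = 1/5418.4321 + 3/2855.8336 = (σ² + n·σ₀²)/(σ₀²σ²) = 19111.1299/(5418.4321·2855.8336); posterior variance σₙ² = σ₀²σ²/(σ² + n·σ₀²) = 5418.4321·2855.8336/19111.1299 = 809.692600.
Posterior SD = √σₙ² = √(5418.4321·2855.8336/19111.1299) = 28.4551.

28.4551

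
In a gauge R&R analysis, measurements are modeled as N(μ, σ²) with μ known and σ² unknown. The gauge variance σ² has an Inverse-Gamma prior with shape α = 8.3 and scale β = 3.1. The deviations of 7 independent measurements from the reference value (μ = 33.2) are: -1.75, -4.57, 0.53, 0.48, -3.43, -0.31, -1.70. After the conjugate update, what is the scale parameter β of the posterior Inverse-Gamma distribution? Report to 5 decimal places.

22.70485

With known mean μ and an Inverse-Gamma(α, β) prior on σ², the Normal likelihood is conjugate: posterior is Inv-Gamma(α + n/2, β + Σ(xᵢ−μ)²/2).
Σ(xᵢ−μ)² = (-1.75)² + (-4.57)² + (0.53)² + (0.48)² + (-3.43)² + (-0.31)² + (-1.70)² = 39.2097.
Posterior: Inv-Gamma(8.3 + 7/2, 3.1 + 39.2097/2) = Inv-Gamma(11.80, 22.70485).
Posterior β = 22.70485.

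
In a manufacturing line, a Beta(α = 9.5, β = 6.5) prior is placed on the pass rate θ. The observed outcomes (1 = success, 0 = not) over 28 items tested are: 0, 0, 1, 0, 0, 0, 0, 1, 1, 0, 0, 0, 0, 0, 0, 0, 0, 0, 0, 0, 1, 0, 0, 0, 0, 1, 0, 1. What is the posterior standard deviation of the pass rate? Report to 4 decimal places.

The Beta prior is conjugate to a Binomial/Bernoulli likelihood; the update adds successes to α and failures to β.
Posterior: Beta(α+k, β+n−k) = Beta(9.5+6, 6.5+22) = Beta(15.5, 28.5).
Var = αβ/((α+β)²(α+β+1)) = 15.5·28.5/(44.0²·45.0) = 0.00507059; SD = √0.00507059 = 0.0712.

0.0712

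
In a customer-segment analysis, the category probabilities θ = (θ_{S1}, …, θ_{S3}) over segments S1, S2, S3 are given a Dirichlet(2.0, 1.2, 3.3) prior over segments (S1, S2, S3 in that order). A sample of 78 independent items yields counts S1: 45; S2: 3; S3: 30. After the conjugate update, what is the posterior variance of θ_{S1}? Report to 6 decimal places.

0.002887

The Dirichlet prior is conjugate to the Multinomial likelihood: each posterior αⱼ = prior αⱼ + observed count nⱼ.
Posterior concentration: (47.0, 4.2, 33.3), total = 84.5.
Var[θ_j] = α_j(Σα−α_j)/((Σα)²(Σα+1)) = 47.0·37.5/(84.5²·85.5) = 0.002887.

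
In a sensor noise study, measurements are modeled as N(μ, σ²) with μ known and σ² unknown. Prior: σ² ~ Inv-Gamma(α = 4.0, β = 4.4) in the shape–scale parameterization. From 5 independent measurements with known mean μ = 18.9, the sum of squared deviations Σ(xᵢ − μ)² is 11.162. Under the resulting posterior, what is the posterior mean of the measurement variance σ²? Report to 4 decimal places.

With known mean μ and an Inverse-Gamma(α, β) prior on σ², the Normal likelihood is conjugate: posterior is Inv-Gamma(α + n/2, β + Σ(xᵢ−μ)²/2).
Posterior: Inv-Gamma(4.0 + 5/2, 4.4 + 11.162/2) = Inv-Gamma(6.50, 9.9810).
E[σ²|data] = β/(α−1) = 9.9810/5.50 = 1.8147.

1.8147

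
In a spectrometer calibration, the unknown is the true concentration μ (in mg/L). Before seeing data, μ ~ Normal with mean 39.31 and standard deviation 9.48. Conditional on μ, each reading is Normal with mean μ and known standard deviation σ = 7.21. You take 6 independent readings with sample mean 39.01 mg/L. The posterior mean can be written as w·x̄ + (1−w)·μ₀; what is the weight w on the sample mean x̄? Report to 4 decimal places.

For Normal data with known variance σ², a Normal(μ₀, σ₀²) prior on μ is conjugate. Posterior precision = 1/σ₀² + n/σ²; posterior mean is the precision-weighted average of μ₀ and x̄.
σ₀² = 9.48² = 89.8704, σ² = 7.21² = 51.9841. Prior precision 1/σ₀² = 1/89.8704; data precision n/σ² = 6/51.9841.
w = (n/σ²)/(1/σ₀² + n/σ²) = n·σ₀²/(σ² + n·σ₀²) = 6·89.8704/(51.9841 + 6·89.8704) = 539.2224/591.2065 = 0.9121.

0.9121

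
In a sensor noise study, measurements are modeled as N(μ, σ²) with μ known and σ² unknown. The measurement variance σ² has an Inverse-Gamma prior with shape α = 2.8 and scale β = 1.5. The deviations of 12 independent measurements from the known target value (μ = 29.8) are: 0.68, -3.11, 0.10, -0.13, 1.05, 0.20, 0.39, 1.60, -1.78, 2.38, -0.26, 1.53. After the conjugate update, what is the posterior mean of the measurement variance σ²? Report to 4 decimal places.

With known mean μ and an Inverse-Gamma(α, β) prior on σ², the Normal likelihood is conjugate: posterior is Inv-Gamma(α + n/2, β + Σ(xᵢ−μ)²/2).
Σ(xᵢ−μ)² = (0.68)² + (-3.11)² + (0.10)² + (-0.13)² + (1.05)² + (0.20)² + (0.39)² + (1.60)² + (-1.78)² + (2.38)² + (-0.26)² + (1.53)² = 25.2573.
Posterior: Inv-Gamma(2.8 + 12/2, 1.5 + 25.2573/2) = Inv-Gamma(8.80, 14.12865).
E[σ²|data] = β/(α−1) = 14.12865/7.80 = 1.8114.

1.8114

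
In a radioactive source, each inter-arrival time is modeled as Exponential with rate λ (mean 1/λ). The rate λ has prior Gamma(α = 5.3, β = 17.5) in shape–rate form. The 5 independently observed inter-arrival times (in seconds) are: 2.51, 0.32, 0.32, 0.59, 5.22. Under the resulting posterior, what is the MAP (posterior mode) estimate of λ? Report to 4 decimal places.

With a Gamma(shape α, rate β) prior on the exponential rate λ, the posterior after n observations with total T = Σxᵢ is Gamma(α+n, β+T).
Sum of observations T = 8.96 seconds; n = 5.
Posterior: Gamma(5.3+5, 17.5+8.96) = Gamma(10.3, 26.46).
Mode = (α−1)/β = 0.3515.

0.3515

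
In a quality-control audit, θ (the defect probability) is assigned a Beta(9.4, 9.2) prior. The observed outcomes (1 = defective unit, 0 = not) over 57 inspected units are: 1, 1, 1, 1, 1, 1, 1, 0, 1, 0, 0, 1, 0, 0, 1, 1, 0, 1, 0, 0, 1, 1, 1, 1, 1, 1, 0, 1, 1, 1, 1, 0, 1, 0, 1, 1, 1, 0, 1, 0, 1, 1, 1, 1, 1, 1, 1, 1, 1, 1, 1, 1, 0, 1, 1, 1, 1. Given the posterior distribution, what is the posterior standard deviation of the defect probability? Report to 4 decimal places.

0.0527

The Beta prior is conjugate to a Binomial/Bernoulli likelihood; the update adds successes to α and failures to β.
Posterior: Beta(α+k, β+n−k) = Beta(9.4+43, 9.2+14) = Beta(52.4, 23.2).
Var = αβ/((α+β)²(α+β+1)) = 52.4·23.2/(75.6²·76.6) = 0.00277681; SD = √0.00277681 = 0.0527.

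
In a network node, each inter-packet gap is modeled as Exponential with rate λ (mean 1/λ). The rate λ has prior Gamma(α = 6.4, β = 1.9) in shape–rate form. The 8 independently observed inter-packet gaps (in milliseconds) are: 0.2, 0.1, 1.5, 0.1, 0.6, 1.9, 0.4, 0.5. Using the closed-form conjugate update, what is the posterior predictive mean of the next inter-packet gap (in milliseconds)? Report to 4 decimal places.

0.5373

With a Gamma(shape α, rate β) prior on the exponential rate λ, the posterior after n observations with total T = Σxᵢ is Gamma(α+n, β+T).
Sum of observations T = 5.3 milliseconds; n = 8.
Posterior: Gamma(6.4+8, 1.9+5.3) = Gamma(14.4, 7.2).
The predictive distribution for the next observation is Lomax; its mean is β/(α−1) = 7.2/13.4 = 0.5373.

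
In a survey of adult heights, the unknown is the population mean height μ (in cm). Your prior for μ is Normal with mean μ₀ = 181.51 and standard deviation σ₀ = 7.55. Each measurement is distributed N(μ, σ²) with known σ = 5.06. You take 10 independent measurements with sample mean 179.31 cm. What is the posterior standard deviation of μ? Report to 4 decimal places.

For Normal data with known variance σ², a Normal(μ₀, σ₀²) prior on μ is conjugate. Posterior precision = 1/σ₀² + n/σ²; posterior mean is the precision-weighted average of μ₀ and x̄.
σ₀² = 7.55² = 57.0025, σ² = 5.06² = 25.6036; σ² + n·σ₀² = 25.6036 + 10·57.0025 = 595.6286.
Posterior precision = 1/σ₀² + n/σ² = 1/57.0025 + 10/25.6036 = (σ² + n·σ₀²)/(σ₀²σ²) = 595.6286/(57.0025·25.6036); posterior variance σₙ² = σ₀²σ²/(σ² + n·σ₀²) = 57.0025·25.6036/595.6286 = 2.450301.
Posterior SD = √σₙ² = √(57.0025·25.6036/595.6286) = 1.5653.

1.5653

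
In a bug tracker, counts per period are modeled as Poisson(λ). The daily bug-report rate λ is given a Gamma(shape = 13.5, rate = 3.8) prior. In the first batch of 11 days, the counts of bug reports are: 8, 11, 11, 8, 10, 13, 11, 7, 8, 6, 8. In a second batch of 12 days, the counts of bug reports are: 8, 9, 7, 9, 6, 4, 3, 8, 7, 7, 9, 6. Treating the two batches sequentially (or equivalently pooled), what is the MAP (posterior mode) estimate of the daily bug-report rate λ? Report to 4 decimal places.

7.3321

With a Gamma(shape α, rate β) prior, the Poisson likelihood is conjugate: the posterior is Gamma(α + ΣXᵢ, β + n).
Batch 1: sum of counts S = 101 over n = 11 days.
After batch 1: Gamma(α+S, β+n) = Gamma(13.5+101, 3.8+11) = Gamma(114.5, 14.8).
Batch 2: sum of counts S = 83 over n = 12 days.
After batch 2: Gamma(α+S, β+n) = Gamma(114.5+83, 14.8+12) = Gamma(197.5, 26.8).
Mode of Gamma(α,β) for α≥1 is (α−1)/β = 196.5/26.8 = 7.3321.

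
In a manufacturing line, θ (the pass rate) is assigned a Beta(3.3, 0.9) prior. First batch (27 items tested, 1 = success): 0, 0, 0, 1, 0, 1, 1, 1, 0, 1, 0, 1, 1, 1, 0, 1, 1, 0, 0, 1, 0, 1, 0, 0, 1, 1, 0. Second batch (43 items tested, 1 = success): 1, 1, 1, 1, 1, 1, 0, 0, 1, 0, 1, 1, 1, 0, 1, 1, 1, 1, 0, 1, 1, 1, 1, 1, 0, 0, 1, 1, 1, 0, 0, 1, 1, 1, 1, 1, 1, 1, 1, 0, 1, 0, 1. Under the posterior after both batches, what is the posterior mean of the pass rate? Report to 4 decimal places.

The Beta prior is conjugate to a Binomial/Bernoulli likelihood; the update adds successes to α and failures to β.
After batch 1: Beta(3.3+14, 0.9+13) = Beta(17.3, 13.9).
After batch 2: Beta(17.3+32, 13.9+11) = Beta(49.3, 24.9).
Posterior mean = α/(α+β) = 49.3/74.2 = 0.6644.

0.6644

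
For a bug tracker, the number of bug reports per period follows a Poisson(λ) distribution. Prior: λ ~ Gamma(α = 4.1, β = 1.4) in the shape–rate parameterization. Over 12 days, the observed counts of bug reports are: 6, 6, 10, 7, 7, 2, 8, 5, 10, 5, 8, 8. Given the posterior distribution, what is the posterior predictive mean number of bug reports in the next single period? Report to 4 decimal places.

With a Gamma(shape α, rate β) prior, the Poisson likelihood is conjugate: the posterior is Gamma(α + ΣXᵢ, β + n).
Sum of counts S = 82 over n = 12 days.
Posterior: Gamma(α+S, β+n) = Gamma(4.1+82, 1.4+12) = Gamma(86.1, 13.4).
The predictive distribution for one future period is NegBinom with mean α/β = 6.4254.

6.4254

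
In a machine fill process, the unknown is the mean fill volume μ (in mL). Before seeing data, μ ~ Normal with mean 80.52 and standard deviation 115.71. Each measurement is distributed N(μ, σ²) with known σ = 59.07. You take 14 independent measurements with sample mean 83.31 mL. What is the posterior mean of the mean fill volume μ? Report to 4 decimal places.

For Normal data with known variance σ², a Normal(μ₀, σ₀²) prior on μ is conjugate. Posterior precision = 1/σ₀² + n/σ²; posterior mean is the precision-weighted average of μ₀ and x̄.
n·x̄ = 14·83.31 = 1166.34.
σ₀² = 115.71² = 13388.8041, σ² = 59.07² = 3489.2649; σ² + n·σ₀² = 3489.2649 + 14·13388.8041 = 190932.5223.
Posterior mean = (μ₀/σ₀² + n·x̄/σ²)/(1/σ₀² + n/σ²) = (σ²·μ₀ + σ₀²·n·x̄)/(σ² + n·σ₀²) = (3489.2649·80.52 + 13388.8041·1166.34)/190932.5223 = 15896853.383742/190932.5223 = 83.2590.

83.2590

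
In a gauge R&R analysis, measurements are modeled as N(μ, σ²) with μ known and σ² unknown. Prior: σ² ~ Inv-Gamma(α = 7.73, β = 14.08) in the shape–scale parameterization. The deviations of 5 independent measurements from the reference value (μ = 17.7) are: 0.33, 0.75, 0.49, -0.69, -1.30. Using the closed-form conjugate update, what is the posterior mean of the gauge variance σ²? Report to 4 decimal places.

With known mean μ and an Inverse-Gamma(α, β) prior on σ², the Normal likelihood is conjugate: posterior is Inv-Gamma(α + n/2, β + Σ(xᵢ−μ)²/2).
Σ(xᵢ−μ)² = (0.33)² + (0.75)² + (0.49)² + (-0.69)² + (-1.30)² = 3.0776.
Posterior: Inv-Gamma(7.73 + 5/2, 14.08 + 3.0776/2) = Inv-Gamma(10.23, 15.61880).
E[σ²|data] = β/(α−1) = 15.61880/9.23 = 1.6922.

1.6922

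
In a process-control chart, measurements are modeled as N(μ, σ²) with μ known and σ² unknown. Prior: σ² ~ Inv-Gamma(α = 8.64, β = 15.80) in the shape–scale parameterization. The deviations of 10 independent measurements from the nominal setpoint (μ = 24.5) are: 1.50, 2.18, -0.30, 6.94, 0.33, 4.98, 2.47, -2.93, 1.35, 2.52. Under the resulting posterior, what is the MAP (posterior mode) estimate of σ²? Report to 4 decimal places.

With known mean μ and an Inverse-Gamma(α, β) prior on σ², the Normal likelihood is conjugate: posterior is Inv-Gamma(α + n/2, β + Σ(xᵢ−μ)²/2).
Σ(xᵢ−μ)² = (1.50)² + (2.18)² + (-0.30)² + (6.94)² + (0.33)² + (4.98)² + (2.47)² + (-2.93)² + (1.35)² + (2.52)² = 103.0240.
Posterior: Inv-Gamma(8.64 + 10/2, 15.80 + 103.0240/2) = Inv-Gamma(13.64, 67.31200).
Mode = β/(α+1) = 67.31200/14.64 = 4.5978.

4.5978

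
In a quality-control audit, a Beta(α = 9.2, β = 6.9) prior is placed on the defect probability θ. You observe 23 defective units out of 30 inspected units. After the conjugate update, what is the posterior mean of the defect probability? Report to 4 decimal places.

0.6985

The Beta prior is conjugate to a Binomial/Bernoulli likelihood; the update adds successes to α and failures to β.
Posterior: Beta(α+k, β+n−k) = Beta(9.2+23, 6.9+7) = Beta(32.2, 13.9).
Posterior mean = α/(α+β) = 32.2/46.1 = 0.6985.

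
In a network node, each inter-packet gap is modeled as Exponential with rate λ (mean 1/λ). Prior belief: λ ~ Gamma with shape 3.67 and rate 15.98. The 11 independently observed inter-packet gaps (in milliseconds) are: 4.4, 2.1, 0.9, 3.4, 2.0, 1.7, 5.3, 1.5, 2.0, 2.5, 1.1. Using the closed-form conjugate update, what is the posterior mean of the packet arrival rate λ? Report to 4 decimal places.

0.3421

With a Gamma(shape α, rate β) prior on the exponential rate λ, the posterior after n observations with total T = Σxᵢ is Gamma(α+n, β+T).
Sum of observations T = 26.9 milliseconds; n = 11.
Posterior: Gamma(3.67+11, 15.98+26.9) = Gamma(14.67, 42.88).
Posterior mean of λ = α/β = 14.67/42.88 = 0.3421.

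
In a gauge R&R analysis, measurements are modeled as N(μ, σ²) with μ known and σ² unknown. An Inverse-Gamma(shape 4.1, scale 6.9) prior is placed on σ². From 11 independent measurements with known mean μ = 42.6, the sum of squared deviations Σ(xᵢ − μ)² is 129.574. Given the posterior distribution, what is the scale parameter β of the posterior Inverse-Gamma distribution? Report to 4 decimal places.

With known mean μ and an Inverse-Gamma(α, β) prior on σ², the Normal likelihood is conjugate: posterior is Inv-Gamma(α + n/2, β + Σ(xᵢ−μ)²/2).
Posterior: Inv-Gamma(4.1 + 11/2, 6.9 + 129.574/2) = Inv-Gamma(9.60, 71.6870).
Posterior β = 71.6870.

71.6870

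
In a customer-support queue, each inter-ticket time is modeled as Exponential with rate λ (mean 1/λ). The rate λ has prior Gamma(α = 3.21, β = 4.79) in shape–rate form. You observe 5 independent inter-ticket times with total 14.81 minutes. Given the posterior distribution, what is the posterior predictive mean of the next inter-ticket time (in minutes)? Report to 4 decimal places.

With a Gamma(shape α, rate β) prior on the exponential rate λ, the posterior after n observations with total T = Σxᵢ is Gamma(α+n, β+T).
Posterior: Gamma(3.21+5, 4.79+14.81) = Gamma(8.21, 19.60).
The predictive distribution for the next observation is Lomax; its mean is β/(α−1) = 19.60/7.21 = 2.7184.

2.7184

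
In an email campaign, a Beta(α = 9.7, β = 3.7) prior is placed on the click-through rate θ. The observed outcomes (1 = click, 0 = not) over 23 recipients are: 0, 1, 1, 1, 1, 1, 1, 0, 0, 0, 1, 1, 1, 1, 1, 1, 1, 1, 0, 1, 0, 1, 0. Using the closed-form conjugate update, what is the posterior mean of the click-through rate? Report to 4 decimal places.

The Beta prior is conjugate to a Binomial/Bernoulli likelihood; the update adds successes to α and failures to β.
Posterior: Beta(α+k, β+n−k) = Beta(9.7+16, 3.7+7) = Beta(25.7, 10.7).
Posterior mean = α/(α+β) = 25.7/36.4 = 0.7060.

0.7060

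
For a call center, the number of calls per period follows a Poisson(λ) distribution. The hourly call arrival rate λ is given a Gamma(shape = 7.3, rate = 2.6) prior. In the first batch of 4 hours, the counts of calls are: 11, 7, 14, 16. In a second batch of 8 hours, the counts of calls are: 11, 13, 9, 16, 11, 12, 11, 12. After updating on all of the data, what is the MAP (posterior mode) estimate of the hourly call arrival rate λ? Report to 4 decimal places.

With a Gamma(shape α, rate β) prior, the Poisson likelihood is conjugate: the posterior is Gamma(α + ΣXᵢ, β + n).
Batch 1: sum of counts S = 48 over n = 4 hours.
After batch 1: Gamma(α+S, β+n) = Gamma(7.3+48, 2.6+4) = Gamma(55.3, 6.6).
Batch 2: sum of counts S = 95 over n = 8 hours.
After batch 2: Gamma(α+S, β+n) = Gamma(55.3+95, 6.6+8) = Gamma(150.3, 14.6).
Mode of Gamma(α,β) for α≥1 is (α−1)/β = 149.3/14.6 = 10.2260.

10.2260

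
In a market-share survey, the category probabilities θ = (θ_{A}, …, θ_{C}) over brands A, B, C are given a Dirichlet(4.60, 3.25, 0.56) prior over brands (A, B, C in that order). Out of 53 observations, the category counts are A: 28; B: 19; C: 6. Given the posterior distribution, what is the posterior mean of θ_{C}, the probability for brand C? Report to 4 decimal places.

The Dirichlet prior is conjugate to the Multinomial likelihood: each posterior αⱼ = prior αⱼ + observed count nⱼ.
Posterior concentration: (32.60, 22.25, 6.56), total = 61.41.
E[θ_{C}|data] = α_{C}/Σα = 6.56/61.41 = 0.1068.

0.1068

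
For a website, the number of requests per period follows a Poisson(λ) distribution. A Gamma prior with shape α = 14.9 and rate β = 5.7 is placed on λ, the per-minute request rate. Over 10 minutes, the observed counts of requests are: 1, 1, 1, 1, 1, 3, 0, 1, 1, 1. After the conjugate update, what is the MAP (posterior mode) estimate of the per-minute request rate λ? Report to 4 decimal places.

1.5860

With a Gamma(shape α, rate β) prior, the Poisson likelihood is conjugate: the posterior is Gamma(α + ΣXᵢ, β + n).
Sum of counts S = 11 over n = 10 minutes.
Posterior: Gamma(α+S, β+n) = Gamma(14.9+11, 5.7+10) = Gamma(25.9, 15.7).
Mode of Gamma(α,β) for α≥1 is (α−1)/β = 24.9/15.7 = 1.5860.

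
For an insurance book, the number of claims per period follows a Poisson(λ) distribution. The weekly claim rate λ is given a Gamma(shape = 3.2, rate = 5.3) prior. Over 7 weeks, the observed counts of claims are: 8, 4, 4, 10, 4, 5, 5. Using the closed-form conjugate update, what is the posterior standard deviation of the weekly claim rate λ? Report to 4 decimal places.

With a Gamma(shape α, rate β) prior, the Poisson likelihood is conjugate: the posterior is Gamma(α + ΣXᵢ, β + n).
Sum of counts S = 40 over n = 7 weeks.
Posterior: Gamma(α+S, β+n) = Gamma(3.2+40, 5.3+7) = Gamma(43.2, 12.3).
SD = √α/β = √43.2/12.3 = 0.5344.

0.5344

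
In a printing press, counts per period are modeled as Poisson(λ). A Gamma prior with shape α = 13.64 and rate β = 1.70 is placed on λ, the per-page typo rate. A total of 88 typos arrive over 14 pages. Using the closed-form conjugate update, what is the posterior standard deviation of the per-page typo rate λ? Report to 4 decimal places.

With a Gamma(shape α, rate β) prior, the Poisson likelihood is conjugate: the posterior is Gamma(α + ΣXᵢ, β + n).
Posterior: Gamma(α+S, β+n) = Gamma(13.64+88, 1.70+14) = Gamma(101.64, 15.70).
SD = √α/β = √101.64/15.70 = 0.6421.

0.6421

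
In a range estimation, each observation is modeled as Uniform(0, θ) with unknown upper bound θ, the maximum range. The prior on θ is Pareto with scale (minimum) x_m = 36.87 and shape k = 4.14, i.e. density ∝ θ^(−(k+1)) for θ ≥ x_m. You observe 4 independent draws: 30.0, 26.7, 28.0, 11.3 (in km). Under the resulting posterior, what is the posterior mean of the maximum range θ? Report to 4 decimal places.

42.0339

A Pareto(scale x_m, shape k) prior on the upper bound θ of Uniform(0, θ) is conjugate: posterior is Pareto(max(x_m, max xᵢ), k + n).
Sample maximum = 30.0; prior scale x_m = 36.87 → posterior scale = max = 36.87.
Posterior shape = 4.14 + 4 = 8.14.
E[θ|data] = k·x_m/(k−1) = 8.14·36.87/7.14 = 42.0339.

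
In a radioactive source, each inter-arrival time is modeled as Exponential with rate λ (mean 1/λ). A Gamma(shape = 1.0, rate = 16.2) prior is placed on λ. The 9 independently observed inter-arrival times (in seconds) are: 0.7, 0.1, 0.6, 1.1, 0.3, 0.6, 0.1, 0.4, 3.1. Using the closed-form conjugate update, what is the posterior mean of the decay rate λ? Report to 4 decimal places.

0.4310

With a Gamma(shape α, rate β) prior on the exponential rate λ, the posterior after n observations with total T = Σxᵢ is Gamma(α+n, β+T).
Sum of observations T = 7.0 seconds; n = 9.
Posterior: Gamma(1.0+9, 16.2+7.0) = Gamma(10.0, 23.2).
Posterior mean of λ = α/β = 10.0/23.2 = 0.4310.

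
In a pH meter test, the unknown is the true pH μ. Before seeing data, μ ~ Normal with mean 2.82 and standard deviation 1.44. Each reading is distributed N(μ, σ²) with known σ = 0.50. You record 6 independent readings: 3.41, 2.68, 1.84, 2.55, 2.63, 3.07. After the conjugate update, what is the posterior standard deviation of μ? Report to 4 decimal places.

0.2021

For Normal data with known variance σ², a Normal(μ₀, σ₀²) prior on μ is conjugate. Posterior precision = 1/σ₀² + n/σ²; posterior mean is the precision-weighted average of μ₀ and x̄.
σ₀² = 1.44² = 2.0736, σ² = 0.50² = 0.25; σ² + n·σ₀² = 0.25 + 6·2.0736 = 12.6916.
Posterior precision = 1/σ₀² + n/σ² = 1/2.0736 + 6/0.25 = (σ² + n·σ₀²)/(σ₀²σ²) = 12.6916/(2.0736·0.25); posterior variance σₙ² = σ₀²σ²/(σ² + n·σ₀²) = 2.0736·0.25/12.6916 = 0.040846.
Posterior SD = √σₙ² = √(2.0736·0.25/12.6916) = 0.2021.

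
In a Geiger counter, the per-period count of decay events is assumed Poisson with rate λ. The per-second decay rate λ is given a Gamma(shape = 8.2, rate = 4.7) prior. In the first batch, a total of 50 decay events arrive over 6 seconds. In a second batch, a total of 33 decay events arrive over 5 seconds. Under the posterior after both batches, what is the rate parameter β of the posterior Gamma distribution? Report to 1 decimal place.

With a Gamma(shape α, rate β) prior, the Poisson likelihood is conjugate: the posterior is Gamma(α + ΣXᵢ, β + n).
After batch 1: Gamma(α+S, β+n) = Gamma(8.2+50, 4.7+6) = Gamma(58.2, 10.7).
After batch 2: Gamma(α+S, β+n) = Gamma(58.2+33, 10.7+5) = Gamma(91.2, 15.7).
Posterior β = 15.7.

15.7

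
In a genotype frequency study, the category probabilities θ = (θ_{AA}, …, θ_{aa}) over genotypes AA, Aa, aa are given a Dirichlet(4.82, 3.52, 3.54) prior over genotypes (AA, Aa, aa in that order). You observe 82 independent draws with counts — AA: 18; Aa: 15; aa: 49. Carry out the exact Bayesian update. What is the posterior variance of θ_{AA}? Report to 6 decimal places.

The Dirichlet prior is conjugate to the Multinomial likelihood: each posterior αⱼ = prior αⱼ + observed count nⱼ.
Posterior concentration: (22.82, 18.52, 52.54), total = 93.88.
Var[θ_j] = α_j(Σα−α_j)/((Σα)²(Σα+1)) = 22.82·71.06/(93.88²·94.88) = 0.001939.

0.001939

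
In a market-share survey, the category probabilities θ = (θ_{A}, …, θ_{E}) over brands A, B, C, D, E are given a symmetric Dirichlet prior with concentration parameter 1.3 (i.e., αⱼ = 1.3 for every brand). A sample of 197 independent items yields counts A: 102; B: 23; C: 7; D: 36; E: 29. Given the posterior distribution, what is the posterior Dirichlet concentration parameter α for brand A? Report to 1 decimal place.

The Dirichlet prior is conjugate to the Multinomial likelihood: each posterior αⱼ = prior αⱼ + observed count nⱼ.
Posterior concentration: (103.3, 24.3, 8.3, 37.3, 30.3), total = 203.5.
α_{A} = 1.3 + 102 = 103.3.

103.3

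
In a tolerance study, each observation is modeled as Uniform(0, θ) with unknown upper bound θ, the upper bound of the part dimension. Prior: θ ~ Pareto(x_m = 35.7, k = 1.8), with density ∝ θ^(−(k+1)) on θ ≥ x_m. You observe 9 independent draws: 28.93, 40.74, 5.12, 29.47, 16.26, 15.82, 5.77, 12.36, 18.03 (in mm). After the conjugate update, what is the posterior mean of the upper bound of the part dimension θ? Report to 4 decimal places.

44.8971

A Pareto(scale x_m, shape k) prior on the upper bound θ of Uniform(0, θ) is conjugate: posterior is Pareto(max(x_m, max xᵢ), k + n).
Sample maximum = 40.74; prior scale x_m = 35.7 → posterior scale = max = 40.74.
Posterior shape = 1.8 + 9 = 10.8.
E[θ|data] = k·x_m/(k−1) = 10.8·40.74/9.8 = 44.8971.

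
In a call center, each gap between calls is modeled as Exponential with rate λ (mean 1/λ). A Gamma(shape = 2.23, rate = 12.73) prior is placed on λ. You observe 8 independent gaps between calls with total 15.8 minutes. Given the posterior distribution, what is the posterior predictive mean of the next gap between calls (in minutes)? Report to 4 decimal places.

With a Gamma(shape α, rate β) prior on the exponential rate λ, the posterior after n observations with total T = Σxᵢ is Gamma(α+n, β+T).
Posterior: Gamma(2.23+8, 12.73+15.8) = Gamma(10.23, 28.53).
The predictive distribution for the next observation is Lomax; its mean is β/(α−1) = 28.53/9.23 = 3.0910.

3.0910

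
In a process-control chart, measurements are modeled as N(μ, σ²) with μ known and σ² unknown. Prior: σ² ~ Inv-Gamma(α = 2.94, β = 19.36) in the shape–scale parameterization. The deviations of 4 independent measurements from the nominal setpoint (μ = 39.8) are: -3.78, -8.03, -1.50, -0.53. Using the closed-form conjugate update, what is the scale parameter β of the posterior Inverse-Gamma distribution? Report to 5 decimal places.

60.01010

With known mean μ and an Inverse-Gamma(α, β) prior on σ², the Normal likelihood is conjugate: posterior is Inv-Gamma(α + n/2, β + Σ(xᵢ−μ)²/2).
Σ(xᵢ−μ)² = (-3.78)² + (-8.03)² + (-1.50)² + (-0.53)² = 81.3002.
Posterior: Inv-Gamma(2.94 + 4/2, 19.36 + 81.3002/2) = Inv-Gamma(4.94, 60.01010).
Posterior β = 60.01010.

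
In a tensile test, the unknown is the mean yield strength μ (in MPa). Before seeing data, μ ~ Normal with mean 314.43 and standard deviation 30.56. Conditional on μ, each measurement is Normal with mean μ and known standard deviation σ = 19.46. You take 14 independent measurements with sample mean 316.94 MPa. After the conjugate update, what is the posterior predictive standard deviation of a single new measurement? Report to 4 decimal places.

20.1241

For Normal data with known variance σ², a Normal(μ₀, σ₀²) prior on μ is conjugate. Posterior precision = 1/σ₀² + n/σ²; posterior mean is the precision-weighted average of μ₀ and x̄.
σ₀² = 30.56² = 933.9136, σ² = 19.46² = 378.6916; σ² + n·σ₀² = 378.6916 + 14·933.9136 = 13453.482.
Posterior precision = 1/σ₀² + n/σ² = 1/933.9136 + 14/378.6916 = (σ² + n·σ₀²)/(σ₀²σ²) = 13453.482/(933.9136·378.6916); posterior variance σₙ² = σ₀²σ²/(σ² + n·σ₀²) = 933.9136·378.6916/13453.482 = 26.288007.
Predictive variance for one new observation = σₙ² + σ² = 933.9136·378.6916/13453.482 + 378.6916 = σ²·(σ₀² + 13453.482)/13453.482 = 378.6916·14387.3956/13453.482 = 404.979607; SD = √(378.6916·14387.3956/13453.482) = 20.1241.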